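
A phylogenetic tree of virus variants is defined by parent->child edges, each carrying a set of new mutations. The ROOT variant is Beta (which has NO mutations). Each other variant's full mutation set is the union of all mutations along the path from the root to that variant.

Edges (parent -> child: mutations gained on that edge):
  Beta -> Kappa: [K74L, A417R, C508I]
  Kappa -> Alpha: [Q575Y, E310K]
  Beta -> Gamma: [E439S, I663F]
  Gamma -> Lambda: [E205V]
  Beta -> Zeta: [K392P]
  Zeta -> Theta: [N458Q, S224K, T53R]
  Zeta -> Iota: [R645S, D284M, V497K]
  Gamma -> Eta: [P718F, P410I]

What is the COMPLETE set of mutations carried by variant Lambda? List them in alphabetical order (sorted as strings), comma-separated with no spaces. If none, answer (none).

At Beta: gained [] -> total []
At Gamma: gained ['E439S', 'I663F'] -> total ['E439S', 'I663F']
At Lambda: gained ['E205V'] -> total ['E205V', 'E439S', 'I663F']

Answer: E205V,E439S,I663F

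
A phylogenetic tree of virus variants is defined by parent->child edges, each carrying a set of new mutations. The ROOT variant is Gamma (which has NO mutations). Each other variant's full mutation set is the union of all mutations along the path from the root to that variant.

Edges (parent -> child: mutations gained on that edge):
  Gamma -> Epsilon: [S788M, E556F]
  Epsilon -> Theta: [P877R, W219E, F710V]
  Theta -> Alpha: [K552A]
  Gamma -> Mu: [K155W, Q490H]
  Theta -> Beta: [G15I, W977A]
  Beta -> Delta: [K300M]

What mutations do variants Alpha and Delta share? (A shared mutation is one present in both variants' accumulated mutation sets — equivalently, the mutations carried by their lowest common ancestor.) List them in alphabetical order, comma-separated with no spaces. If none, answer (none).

Accumulating mutations along path to Alpha:
  At Gamma: gained [] -> total []
  At Epsilon: gained ['S788M', 'E556F'] -> total ['E556F', 'S788M']
  At Theta: gained ['P877R', 'W219E', 'F710V'] -> total ['E556F', 'F710V', 'P877R', 'S788M', 'W219E']
  At Alpha: gained ['K552A'] -> total ['E556F', 'F710V', 'K552A', 'P877R', 'S788M', 'W219E']
Mutations(Alpha) = ['E556F', 'F710V', 'K552A', 'P877R', 'S788M', 'W219E']
Accumulating mutations along path to Delta:
  At Gamma: gained [] -> total []
  At Epsilon: gained ['S788M', 'E556F'] -> total ['E556F', 'S788M']
  At Theta: gained ['P877R', 'W219E', 'F710V'] -> total ['E556F', 'F710V', 'P877R', 'S788M', 'W219E']
  At Beta: gained ['G15I', 'W977A'] -> total ['E556F', 'F710V', 'G15I', 'P877R', 'S788M', 'W219E', 'W977A']
  At Delta: gained ['K300M'] -> total ['E556F', 'F710V', 'G15I', 'K300M', 'P877R', 'S788M', 'W219E', 'W977A']
Mutations(Delta) = ['E556F', 'F710V', 'G15I', 'K300M', 'P877R', 'S788M', 'W219E', 'W977A']
Intersection: ['E556F', 'F710V', 'K552A', 'P877R', 'S788M', 'W219E'] ∩ ['E556F', 'F710V', 'G15I', 'K300M', 'P877R', 'S788M', 'W219E', 'W977A'] = ['E556F', 'F710V', 'P877R', 'S788M', 'W219E']

Answer: E556F,F710V,P877R,S788M,W219E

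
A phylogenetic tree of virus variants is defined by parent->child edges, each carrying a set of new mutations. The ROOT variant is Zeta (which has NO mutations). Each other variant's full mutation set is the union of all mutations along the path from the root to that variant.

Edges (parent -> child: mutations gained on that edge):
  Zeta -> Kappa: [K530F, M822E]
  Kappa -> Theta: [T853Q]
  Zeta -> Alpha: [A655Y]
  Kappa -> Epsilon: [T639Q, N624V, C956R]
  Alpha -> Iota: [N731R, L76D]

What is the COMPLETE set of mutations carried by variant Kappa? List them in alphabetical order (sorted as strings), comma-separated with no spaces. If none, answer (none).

Answer: K530F,M822E

Derivation:
At Zeta: gained [] -> total []
At Kappa: gained ['K530F', 'M822E'] -> total ['K530F', 'M822E']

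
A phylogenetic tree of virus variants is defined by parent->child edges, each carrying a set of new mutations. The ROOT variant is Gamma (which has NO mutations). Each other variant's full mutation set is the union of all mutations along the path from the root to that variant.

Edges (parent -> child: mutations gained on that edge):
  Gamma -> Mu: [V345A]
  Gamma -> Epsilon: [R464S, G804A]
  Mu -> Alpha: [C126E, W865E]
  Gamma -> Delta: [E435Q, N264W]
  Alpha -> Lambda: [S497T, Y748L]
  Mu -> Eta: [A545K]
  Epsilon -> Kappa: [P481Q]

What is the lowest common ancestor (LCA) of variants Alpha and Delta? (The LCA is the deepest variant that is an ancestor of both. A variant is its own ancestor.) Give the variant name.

Answer: Gamma

Derivation:
Path from root to Alpha: Gamma -> Mu -> Alpha
  ancestors of Alpha: {Gamma, Mu, Alpha}
Path from root to Delta: Gamma -> Delta
  ancestors of Delta: {Gamma, Delta}
Common ancestors: {Gamma}
Walk up from Delta: Delta (not in ancestors of Alpha), Gamma (in ancestors of Alpha)
Deepest common ancestor (LCA) = Gamma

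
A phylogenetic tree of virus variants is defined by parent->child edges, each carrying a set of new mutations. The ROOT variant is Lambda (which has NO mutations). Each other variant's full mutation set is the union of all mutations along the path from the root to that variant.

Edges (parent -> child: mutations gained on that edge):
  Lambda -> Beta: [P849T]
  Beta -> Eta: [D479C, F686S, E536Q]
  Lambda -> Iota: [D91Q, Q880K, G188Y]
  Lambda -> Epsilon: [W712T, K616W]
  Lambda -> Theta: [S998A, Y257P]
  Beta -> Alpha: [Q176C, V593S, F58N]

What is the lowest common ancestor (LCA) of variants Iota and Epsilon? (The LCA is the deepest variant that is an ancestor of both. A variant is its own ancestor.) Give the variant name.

Answer: Lambda

Derivation:
Path from root to Iota: Lambda -> Iota
  ancestors of Iota: {Lambda, Iota}
Path from root to Epsilon: Lambda -> Epsilon
  ancestors of Epsilon: {Lambda, Epsilon}
Common ancestors: {Lambda}
Walk up from Epsilon: Epsilon (not in ancestors of Iota), Lambda (in ancestors of Iota)
Deepest common ancestor (LCA) = Lambda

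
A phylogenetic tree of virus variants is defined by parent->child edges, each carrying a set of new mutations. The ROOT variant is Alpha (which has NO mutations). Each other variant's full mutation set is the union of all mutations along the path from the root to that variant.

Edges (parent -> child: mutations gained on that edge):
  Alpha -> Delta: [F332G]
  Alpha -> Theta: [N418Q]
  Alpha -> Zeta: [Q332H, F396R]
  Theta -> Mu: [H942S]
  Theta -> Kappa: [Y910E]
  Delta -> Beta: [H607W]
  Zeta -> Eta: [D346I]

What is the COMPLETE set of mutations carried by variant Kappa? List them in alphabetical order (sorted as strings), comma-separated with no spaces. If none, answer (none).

At Alpha: gained [] -> total []
At Theta: gained ['N418Q'] -> total ['N418Q']
At Kappa: gained ['Y910E'] -> total ['N418Q', 'Y910E']

Answer: N418Q,Y910E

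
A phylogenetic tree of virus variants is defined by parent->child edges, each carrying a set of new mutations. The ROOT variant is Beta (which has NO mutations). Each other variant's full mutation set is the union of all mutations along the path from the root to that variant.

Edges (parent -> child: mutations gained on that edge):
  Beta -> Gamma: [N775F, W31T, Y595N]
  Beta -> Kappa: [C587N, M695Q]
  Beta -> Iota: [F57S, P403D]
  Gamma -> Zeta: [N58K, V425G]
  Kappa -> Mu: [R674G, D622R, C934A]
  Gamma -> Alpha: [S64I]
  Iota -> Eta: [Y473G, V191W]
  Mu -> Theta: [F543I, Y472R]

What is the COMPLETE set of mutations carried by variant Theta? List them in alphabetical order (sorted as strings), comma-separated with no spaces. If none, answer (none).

At Beta: gained [] -> total []
At Kappa: gained ['C587N', 'M695Q'] -> total ['C587N', 'M695Q']
At Mu: gained ['R674G', 'D622R', 'C934A'] -> total ['C587N', 'C934A', 'D622R', 'M695Q', 'R674G']
At Theta: gained ['F543I', 'Y472R'] -> total ['C587N', 'C934A', 'D622R', 'F543I', 'M695Q', 'R674G', 'Y472R']

Answer: C587N,C934A,D622R,F543I,M695Q,R674G,Y472R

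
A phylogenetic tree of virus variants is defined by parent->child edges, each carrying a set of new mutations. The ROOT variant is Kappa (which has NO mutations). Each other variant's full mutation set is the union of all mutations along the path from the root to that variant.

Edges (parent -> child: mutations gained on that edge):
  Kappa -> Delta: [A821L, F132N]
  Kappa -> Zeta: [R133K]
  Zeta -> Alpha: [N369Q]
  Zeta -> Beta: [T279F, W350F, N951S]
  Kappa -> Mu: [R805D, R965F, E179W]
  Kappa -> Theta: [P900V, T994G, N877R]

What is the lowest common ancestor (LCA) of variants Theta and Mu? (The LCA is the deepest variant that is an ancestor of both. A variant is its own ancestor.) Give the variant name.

Path from root to Theta: Kappa -> Theta
  ancestors of Theta: {Kappa, Theta}
Path from root to Mu: Kappa -> Mu
  ancestors of Mu: {Kappa, Mu}
Common ancestors: {Kappa}
Walk up from Mu: Mu (not in ancestors of Theta), Kappa (in ancestors of Theta)
Deepest common ancestor (LCA) = Kappa

Answer: Kappa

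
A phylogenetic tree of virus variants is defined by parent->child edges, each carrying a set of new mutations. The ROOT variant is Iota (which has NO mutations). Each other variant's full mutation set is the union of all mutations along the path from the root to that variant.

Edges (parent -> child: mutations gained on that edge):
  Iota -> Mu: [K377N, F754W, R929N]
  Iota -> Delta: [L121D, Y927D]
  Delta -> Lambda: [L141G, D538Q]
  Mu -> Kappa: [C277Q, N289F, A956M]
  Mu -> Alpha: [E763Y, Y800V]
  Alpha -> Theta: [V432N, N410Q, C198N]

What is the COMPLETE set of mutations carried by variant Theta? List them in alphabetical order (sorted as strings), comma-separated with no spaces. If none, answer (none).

Answer: C198N,E763Y,F754W,K377N,N410Q,R929N,V432N,Y800V

Derivation:
At Iota: gained [] -> total []
At Mu: gained ['K377N', 'F754W', 'R929N'] -> total ['F754W', 'K377N', 'R929N']
At Alpha: gained ['E763Y', 'Y800V'] -> total ['E763Y', 'F754W', 'K377N', 'R929N', 'Y800V']
At Theta: gained ['V432N', 'N410Q', 'C198N'] -> total ['C198N', 'E763Y', 'F754W', 'K377N', 'N410Q', 'R929N', 'V432N', 'Y800V']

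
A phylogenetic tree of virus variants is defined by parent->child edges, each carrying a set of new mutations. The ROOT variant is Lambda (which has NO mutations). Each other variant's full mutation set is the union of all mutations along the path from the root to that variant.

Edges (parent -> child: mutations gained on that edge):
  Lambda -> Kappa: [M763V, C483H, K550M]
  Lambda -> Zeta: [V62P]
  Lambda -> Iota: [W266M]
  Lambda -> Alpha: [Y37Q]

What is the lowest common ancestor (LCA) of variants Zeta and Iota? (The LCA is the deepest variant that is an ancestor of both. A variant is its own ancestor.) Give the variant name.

Answer: Lambda

Derivation:
Path from root to Zeta: Lambda -> Zeta
  ancestors of Zeta: {Lambda, Zeta}
Path from root to Iota: Lambda -> Iota
  ancestors of Iota: {Lambda, Iota}
Common ancestors: {Lambda}
Walk up from Iota: Iota (not in ancestors of Zeta), Lambda (in ancestors of Zeta)
Deepest common ancestor (LCA) = Lambda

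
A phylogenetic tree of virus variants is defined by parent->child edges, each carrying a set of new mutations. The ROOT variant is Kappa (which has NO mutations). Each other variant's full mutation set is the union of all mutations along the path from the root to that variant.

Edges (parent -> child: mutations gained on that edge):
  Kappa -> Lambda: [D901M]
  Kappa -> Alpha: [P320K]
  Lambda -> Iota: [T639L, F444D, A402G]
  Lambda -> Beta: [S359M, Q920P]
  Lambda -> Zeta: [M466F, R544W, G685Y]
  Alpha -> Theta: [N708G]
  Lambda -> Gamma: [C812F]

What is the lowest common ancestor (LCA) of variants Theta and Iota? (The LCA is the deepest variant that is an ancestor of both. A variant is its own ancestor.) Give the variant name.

Answer: Kappa

Derivation:
Path from root to Theta: Kappa -> Alpha -> Theta
  ancestors of Theta: {Kappa, Alpha, Theta}
Path from root to Iota: Kappa -> Lambda -> Iota
  ancestors of Iota: {Kappa, Lambda, Iota}
Common ancestors: {Kappa}
Walk up from Iota: Iota (not in ancestors of Theta), Lambda (not in ancestors of Theta), Kappa (in ancestors of Theta)
Deepest common ancestor (LCA) = Kappa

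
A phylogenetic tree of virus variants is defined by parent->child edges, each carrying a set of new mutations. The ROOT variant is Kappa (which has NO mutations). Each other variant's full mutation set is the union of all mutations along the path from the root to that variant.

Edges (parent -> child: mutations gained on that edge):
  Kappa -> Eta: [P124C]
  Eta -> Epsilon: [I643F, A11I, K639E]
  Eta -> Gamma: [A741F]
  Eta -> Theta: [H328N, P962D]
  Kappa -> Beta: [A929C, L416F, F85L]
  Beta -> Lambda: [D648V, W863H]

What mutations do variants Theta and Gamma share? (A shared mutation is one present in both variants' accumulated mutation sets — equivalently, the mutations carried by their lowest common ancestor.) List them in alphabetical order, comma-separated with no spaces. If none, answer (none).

Answer: P124C

Derivation:
Accumulating mutations along path to Theta:
  At Kappa: gained [] -> total []
  At Eta: gained ['P124C'] -> total ['P124C']
  At Theta: gained ['H328N', 'P962D'] -> total ['H328N', 'P124C', 'P962D']
Mutations(Theta) = ['H328N', 'P124C', 'P962D']
Accumulating mutations along path to Gamma:
  At Kappa: gained [] -> total []
  At Eta: gained ['P124C'] -> total ['P124C']
  At Gamma: gained ['A741F'] -> total ['A741F', 'P124C']
Mutations(Gamma) = ['A741F', 'P124C']
Intersection: ['H328N', 'P124C', 'P962D'] ∩ ['A741F', 'P124C'] = ['P124C']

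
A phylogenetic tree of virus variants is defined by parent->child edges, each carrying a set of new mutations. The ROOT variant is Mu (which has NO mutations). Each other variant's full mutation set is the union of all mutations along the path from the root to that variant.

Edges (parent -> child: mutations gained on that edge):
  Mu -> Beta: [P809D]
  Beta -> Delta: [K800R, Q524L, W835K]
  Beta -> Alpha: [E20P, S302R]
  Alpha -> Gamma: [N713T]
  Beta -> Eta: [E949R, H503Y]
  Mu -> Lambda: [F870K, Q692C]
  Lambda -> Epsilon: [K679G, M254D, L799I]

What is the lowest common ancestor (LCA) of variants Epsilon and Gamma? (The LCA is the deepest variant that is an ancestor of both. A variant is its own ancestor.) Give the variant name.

Path from root to Epsilon: Mu -> Lambda -> Epsilon
  ancestors of Epsilon: {Mu, Lambda, Epsilon}
Path from root to Gamma: Mu -> Beta -> Alpha -> Gamma
  ancestors of Gamma: {Mu, Beta, Alpha, Gamma}
Common ancestors: {Mu}
Walk up from Gamma: Gamma (not in ancestors of Epsilon), Alpha (not in ancestors of Epsilon), Beta (not in ancestors of Epsilon), Mu (in ancestors of Epsilon)
Deepest common ancestor (LCA) = Mu

Answer: Mu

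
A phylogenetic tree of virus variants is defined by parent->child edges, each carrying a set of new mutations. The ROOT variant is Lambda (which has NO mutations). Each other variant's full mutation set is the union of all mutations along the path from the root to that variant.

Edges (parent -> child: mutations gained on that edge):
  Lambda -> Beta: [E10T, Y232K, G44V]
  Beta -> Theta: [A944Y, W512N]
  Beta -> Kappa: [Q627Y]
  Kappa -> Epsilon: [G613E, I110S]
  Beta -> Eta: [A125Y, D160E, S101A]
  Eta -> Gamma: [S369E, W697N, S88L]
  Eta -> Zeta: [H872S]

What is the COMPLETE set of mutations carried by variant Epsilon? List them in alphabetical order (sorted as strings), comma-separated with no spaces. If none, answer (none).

At Lambda: gained [] -> total []
At Beta: gained ['E10T', 'Y232K', 'G44V'] -> total ['E10T', 'G44V', 'Y232K']
At Kappa: gained ['Q627Y'] -> total ['E10T', 'G44V', 'Q627Y', 'Y232K']
At Epsilon: gained ['G613E', 'I110S'] -> total ['E10T', 'G44V', 'G613E', 'I110S', 'Q627Y', 'Y232K']

Answer: E10T,G44V,G613E,I110S,Q627Y,Y232K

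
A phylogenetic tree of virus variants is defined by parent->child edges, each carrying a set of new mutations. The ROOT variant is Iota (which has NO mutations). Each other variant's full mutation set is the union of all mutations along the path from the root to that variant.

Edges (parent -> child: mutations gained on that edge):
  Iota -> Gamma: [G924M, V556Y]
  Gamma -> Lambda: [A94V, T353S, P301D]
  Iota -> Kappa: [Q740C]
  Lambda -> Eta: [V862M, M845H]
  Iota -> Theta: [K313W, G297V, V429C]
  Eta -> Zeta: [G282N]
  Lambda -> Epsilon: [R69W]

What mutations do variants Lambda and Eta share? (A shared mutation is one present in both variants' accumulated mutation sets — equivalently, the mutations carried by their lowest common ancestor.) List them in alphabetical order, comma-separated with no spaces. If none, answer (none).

Accumulating mutations along path to Lambda:
  At Iota: gained [] -> total []
  At Gamma: gained ['G924M', 'V556Y'] -> total ['G924M', 'V556Y']
  At Lambda: gained ['A94V', 'T353S', 'P301D'] -> total ['A94V', 'G924M', 'P301D', 'T353S', 'V556Y']
Mutations(Lambda) = ['A94V', 'G924M', 'P301D', 'T353S', 'V556Y']
Accumulating mutations along path to Eta:
  At Iota: gained [] -> total []
  At Gamma: gained ['G924M', 'V556Y'] -> total ['G924M', 'V556Y']
  At Lambda: gained ['A94V', 'T353S', 'P301D'] -> total ['A94V', 'G924M', 'P301D', 'T353S', 'V556Y']
  At Eta: gained ['V862M', 'M845H'] -> total ['A94V', 'G924M', 'M845H', 'P301D', 'T353S', 'V556Y', 'V862M']
Mutations(Eta) = ['A94V', 'G924M', 'M845H', 'P301D', 'T353S', 'V556Y', 'V862M']
Intersection: ['A94V', 'G924M', 'P301D', 'T353S', 'V556Y'] ∩ ['A94V', 'G924M', 'M845H', 'P301D', 'T353S', 'V556Y', 'V862M'] = ['A94V', 'G924M', 'P301D', 'T353S', 'V556Y']

Answer: A94V,G924M,P301D,T353S,V556Y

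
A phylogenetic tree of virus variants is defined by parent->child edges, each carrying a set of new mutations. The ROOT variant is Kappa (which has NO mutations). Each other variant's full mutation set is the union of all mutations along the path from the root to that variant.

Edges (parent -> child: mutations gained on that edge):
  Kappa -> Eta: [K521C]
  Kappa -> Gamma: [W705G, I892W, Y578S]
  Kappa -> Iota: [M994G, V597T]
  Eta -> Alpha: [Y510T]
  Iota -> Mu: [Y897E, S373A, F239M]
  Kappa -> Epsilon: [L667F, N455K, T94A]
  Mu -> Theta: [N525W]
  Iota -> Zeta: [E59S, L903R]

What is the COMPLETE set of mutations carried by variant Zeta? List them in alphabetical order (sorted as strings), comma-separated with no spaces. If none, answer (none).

Answer: E59S,L903R,M994G,V597T

Derivation:
At Kappa: gained [] -> total []
At Iota: gained ['M994G', 'V597T'] -> total ['M994G', 'V597T']
At Zeta: gained ['E59S', 'L903R'] -> total ['E59S', 'L903R', 'M994G', 'V597T']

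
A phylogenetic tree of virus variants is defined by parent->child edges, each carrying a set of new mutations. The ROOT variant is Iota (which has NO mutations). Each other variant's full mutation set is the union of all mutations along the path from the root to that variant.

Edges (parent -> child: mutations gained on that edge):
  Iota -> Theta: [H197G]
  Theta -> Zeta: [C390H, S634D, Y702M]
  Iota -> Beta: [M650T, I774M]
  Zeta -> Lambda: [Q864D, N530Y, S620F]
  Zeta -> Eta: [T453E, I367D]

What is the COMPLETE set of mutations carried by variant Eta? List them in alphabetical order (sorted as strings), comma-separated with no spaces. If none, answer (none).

At Iota: gained [] -> total []
At Theta: gained ['H197G'] -> total ['H197G']
At Zeta: gained ['C390H', 'S634D', 'Y702M'] -> total ['C390H', 'H197G', 'S634D', 'Y702M']
At Eta: gained ['T453E', 'I367D'] -> total ['C390H', 'H197G', 'I367D', 'S634D', 'T453E', 'Y702M']

Answer: C390H,H197G,I367D,S634D,T453E,Y702M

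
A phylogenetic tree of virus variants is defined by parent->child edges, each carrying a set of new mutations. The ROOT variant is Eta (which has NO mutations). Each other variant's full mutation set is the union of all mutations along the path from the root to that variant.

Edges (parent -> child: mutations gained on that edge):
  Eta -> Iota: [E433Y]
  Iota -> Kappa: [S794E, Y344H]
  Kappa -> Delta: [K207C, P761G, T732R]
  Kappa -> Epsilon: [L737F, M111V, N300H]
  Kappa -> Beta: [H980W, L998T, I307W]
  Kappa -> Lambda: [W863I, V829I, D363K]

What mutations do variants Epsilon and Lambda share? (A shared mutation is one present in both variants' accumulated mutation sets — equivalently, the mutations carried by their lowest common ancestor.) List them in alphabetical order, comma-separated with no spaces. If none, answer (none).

Accumulating mutations along path to Epsilon:
  At Eta: gained [] -> total []
  At Iota: gained ['E433Y'] -> total ['E433Y']
  At Kappa: gained ['S794E', 'Y344H'] -> total ['E433Y', 'S794E', 'Y344H']
  At Epsilon: gained ['L737F', 'M111V', 'N300H'] -> total ['E433Y', 'L737F', 'M111V', 'N300H', 'S794E', 'Y344H']
Mutations(Epsilon) = ['E433Y', 'L737F', 'M111V', 'N300H', 'S794E', 'Y344H']
Accumulating mutations along path to Lambda:
  At Eta: gained [] -> total []
  At Iota: gained ['E433Y'] -> total ['E433Y']
  At Kappa: gained ['S794E', 'Y344H'] -> total ['E433Y', 'S794E', 'Y344H']
  At Lambda: gained ['W863I', 'V829I', 'D363K'] -> total ['D363K', 'E433Y', 'S794E', 'V829I', 'W863I', 'Y344H']
Mutations(Lambda) = ['D363K', 'E433Y', 'S794E', 'V829I', 'W863I', 'Y344H']
Intersection: ['E433Y', 'L737F', 'M111V', 'N300H', 'S794E', 'Y344H'] ∩ ['D363K', 'E433Y', 'S794E', 'V829I', 'W863I', 'Y344H'] = ['E433Y', 'S794E', 'Y344H']

Answer: E433Y,S794E,Y344H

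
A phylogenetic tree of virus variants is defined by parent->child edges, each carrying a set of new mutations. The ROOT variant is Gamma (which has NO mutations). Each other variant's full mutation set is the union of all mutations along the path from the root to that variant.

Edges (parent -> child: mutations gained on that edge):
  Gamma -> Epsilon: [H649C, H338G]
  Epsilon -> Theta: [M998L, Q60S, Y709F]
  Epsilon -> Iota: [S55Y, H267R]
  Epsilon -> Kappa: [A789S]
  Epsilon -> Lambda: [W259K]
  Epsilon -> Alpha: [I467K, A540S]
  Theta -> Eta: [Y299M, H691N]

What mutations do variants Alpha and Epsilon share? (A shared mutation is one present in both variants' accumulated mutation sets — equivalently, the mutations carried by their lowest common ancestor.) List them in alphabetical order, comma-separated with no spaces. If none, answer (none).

Accumulating mutations along path to Alpha:
  At Gamma: gained [] -> total []
  At Epsilon: gained ['H649C', 'H338G'] -> total ['H338G', 'H649C']
  At Alpha: gained ['I467K', 'A540S'] -> total ['A540S', 'H338G', 'H649C', 'I467K']
Mutations(Alpha) = ['A540S', 'H338G', 'H649C', 'I467K']
Accumulating mutations along path to Epsilon:
  At Gamma: gained [] -> total []
  At Epsilon: gained ['H649C', 'H338G'] -> total ['H338G', 'H649C']
Mutations(Epsilon) = ['H338G', 'H649C']
Intersection: ['A540S', 'H338G', 'H649C', 'I467K'] ∩ ['H338G', 'H649C'] = ['H338G', 'H649C']

Answer: H338G,H649C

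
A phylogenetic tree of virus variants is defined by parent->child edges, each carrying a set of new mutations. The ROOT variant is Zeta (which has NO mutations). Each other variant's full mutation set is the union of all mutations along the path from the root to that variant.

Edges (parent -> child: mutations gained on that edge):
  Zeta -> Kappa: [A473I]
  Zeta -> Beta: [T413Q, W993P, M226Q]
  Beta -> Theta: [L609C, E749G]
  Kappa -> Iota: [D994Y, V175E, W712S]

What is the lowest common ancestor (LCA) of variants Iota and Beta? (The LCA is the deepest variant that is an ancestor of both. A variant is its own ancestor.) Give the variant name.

Path from root to Iota: Zeta -> Kappa -> Iota
  ancestors of Iota: {Zeta, Kappa, Iota}
Path from root to Beta: Zeta -> Beta
  ancestors of Beta: {Zeta, Beta}
Common ancestors: {Zeta}
Walk up from Beta: Beta (not in ancestors of Iota), Zeta (in ancestors of Iota)
Deepest common ancestor (LCA) = Zeta

Answer: Zeta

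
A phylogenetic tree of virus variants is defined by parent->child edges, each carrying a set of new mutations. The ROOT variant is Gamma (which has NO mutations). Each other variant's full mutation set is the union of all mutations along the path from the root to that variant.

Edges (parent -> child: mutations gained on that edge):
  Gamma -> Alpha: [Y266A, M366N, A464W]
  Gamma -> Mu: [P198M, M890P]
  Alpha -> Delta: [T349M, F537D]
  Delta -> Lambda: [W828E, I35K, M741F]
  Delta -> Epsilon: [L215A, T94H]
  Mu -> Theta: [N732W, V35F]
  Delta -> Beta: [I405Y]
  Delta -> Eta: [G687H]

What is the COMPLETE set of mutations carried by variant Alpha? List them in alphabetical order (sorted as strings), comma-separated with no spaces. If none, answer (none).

At Gamma: gained [] -> total []
At Alpha: gained ['Y266A', 'M366N', 'A464W'] -> total ['A464W', 'M366N', 'Y266A']

Answer: A464W,M366N,Y266A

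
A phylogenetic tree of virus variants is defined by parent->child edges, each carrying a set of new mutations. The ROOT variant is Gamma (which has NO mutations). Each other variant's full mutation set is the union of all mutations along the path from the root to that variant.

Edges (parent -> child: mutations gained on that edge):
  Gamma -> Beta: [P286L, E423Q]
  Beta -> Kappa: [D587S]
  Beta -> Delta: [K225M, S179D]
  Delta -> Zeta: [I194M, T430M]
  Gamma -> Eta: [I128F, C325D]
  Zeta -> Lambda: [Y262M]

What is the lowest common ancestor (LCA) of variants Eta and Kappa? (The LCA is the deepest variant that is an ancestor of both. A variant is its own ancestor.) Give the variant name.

Answer: Gamma

Derivation:
Path from root to Eta: Gamma -> Eta
  ancestors of Eta: {Gamma, Eta}
Path from root to Kappa: Gamma -> Beta -> Kappa
  ancestors of Kappa: {Gamma, Beta, Kappa}
Common ancestors: {Gamma}
Walk up from Kappa: Kappa (not in ancestors of Eta), Beta (not in ancestors of Eta), Gamma (in ancestors of Eta)
Deepest common ancestor (LCA) = Gamma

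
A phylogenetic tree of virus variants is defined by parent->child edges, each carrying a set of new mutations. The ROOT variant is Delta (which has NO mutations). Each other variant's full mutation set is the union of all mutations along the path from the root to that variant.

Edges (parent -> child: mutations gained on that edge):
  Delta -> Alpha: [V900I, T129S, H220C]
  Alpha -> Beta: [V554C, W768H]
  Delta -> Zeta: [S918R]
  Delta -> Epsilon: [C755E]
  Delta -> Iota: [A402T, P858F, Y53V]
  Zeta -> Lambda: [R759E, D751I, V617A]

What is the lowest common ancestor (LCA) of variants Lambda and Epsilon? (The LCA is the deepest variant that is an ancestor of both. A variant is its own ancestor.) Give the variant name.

Answer: Delta

Derivation:
Path from root to Lambda: Delta -> Zeta -> Lambda
  ancestors of Lambda: {Delta, Zeta, Lambda}
Path from root to Epsilon: Delta -> Epsilon
  ancestors of Epsilon: {Delta, Epsilon}
Common ancestors: {Delta}
Walk up from Epsilon: Epsilon (not in ancestors of Lambda), Delta (in ancestors of Lambda)
Deepest common ancestor (LCA) = Delta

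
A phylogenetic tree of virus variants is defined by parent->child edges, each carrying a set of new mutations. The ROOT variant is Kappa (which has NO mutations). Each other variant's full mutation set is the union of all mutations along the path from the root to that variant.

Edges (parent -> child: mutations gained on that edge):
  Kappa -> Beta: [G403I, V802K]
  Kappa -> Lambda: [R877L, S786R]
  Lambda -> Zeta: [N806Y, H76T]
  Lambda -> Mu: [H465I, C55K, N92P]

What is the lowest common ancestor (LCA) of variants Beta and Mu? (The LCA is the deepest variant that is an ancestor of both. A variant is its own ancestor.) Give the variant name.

Path from root to Beta: Kappa -> Beta
  ancestors of Beta: {Kappa, Beta}
Path from root to Mu: Kappa -> Lambda -> Mu
  ancestors of Mu: {Kappa, Lambda, Mu}
Common ancestors: {Kappa}
Walk up from Mu: Mu (not in ancestors of Beta), Lambda (not in ancestors of Beta), Kappa (in ancestors of Beta)
Deepest common ancestor (LCA) = Kappa

Answer: Kappa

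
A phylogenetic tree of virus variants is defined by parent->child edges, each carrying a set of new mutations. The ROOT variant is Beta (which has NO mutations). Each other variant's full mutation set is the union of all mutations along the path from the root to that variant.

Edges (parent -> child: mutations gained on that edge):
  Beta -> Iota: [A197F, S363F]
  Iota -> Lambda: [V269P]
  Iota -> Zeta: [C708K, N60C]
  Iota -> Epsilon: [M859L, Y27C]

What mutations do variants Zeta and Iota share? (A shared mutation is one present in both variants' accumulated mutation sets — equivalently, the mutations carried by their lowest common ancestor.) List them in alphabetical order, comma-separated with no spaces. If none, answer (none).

Accumulating mutations along path to Zeta:
  At Beta: gained [] -> total []
  At Iota: gained ['A197F', 'S363F'] -> total ['A197F', 'S363F']
  At Zeta: gained ['C708K', 'N60C'] -> total ['A197F', 'C708K', 'N60C', 'S363F']
Mutations(Zeta) = ['A197F', 'C708K', 'N60C', 'S363F']
Accumulating mutations along path to Iota:
  At Beta: gained [] -> total []
  At Iota: gained ['A197F', 'S363F'] -> total ['A197F', 'S363F']
Mutations(Iota) = ['A197F', 'S363F']
Intersection: ['A197F', 'C708K', 'N60C', 'S363F'] ∩ ['A197F', 'S363F'] = ['A197F', 'S363F']

Answer: A197F,S363F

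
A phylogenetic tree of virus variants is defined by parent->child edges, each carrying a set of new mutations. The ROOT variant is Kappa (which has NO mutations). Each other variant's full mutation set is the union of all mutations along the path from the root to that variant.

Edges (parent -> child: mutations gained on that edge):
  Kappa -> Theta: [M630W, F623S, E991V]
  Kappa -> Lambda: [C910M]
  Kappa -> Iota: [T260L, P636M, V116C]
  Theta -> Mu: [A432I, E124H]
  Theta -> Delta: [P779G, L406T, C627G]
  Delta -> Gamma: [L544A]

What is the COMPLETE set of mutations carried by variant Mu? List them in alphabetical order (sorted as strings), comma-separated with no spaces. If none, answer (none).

Answer: A432I,E124H,E991V,F623S,M630W

Derivation:
At Kappa: gained [] -> total []
At Theta: gained ['M630W', 'F623S', 'E991V'] -> total ['E991V', 'F623S', 'M630W']
At Mu: gained ['A432I', 'E124H'] -> total ['A432I', 'E124H', 'E991V', 'F623S', 'M630W']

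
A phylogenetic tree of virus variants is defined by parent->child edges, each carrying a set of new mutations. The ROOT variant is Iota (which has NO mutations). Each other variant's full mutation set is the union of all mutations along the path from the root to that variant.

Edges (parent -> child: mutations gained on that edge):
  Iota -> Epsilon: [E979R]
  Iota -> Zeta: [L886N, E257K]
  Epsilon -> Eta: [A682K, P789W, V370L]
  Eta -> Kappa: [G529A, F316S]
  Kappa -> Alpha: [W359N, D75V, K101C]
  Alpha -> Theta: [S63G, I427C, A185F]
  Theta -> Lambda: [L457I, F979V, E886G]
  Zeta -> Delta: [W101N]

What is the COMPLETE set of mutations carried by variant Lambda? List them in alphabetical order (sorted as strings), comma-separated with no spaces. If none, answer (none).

At Iota: gained [] -> total []
At Epsilon: gained ['E979R'] -> total ['E979R']
At Eta: gained ['A682K', 'P789W', 'V370L'] -> total ['A682K', 'E979R', 'P789W', 'V370L']
At Kappa: gained ['G529A', 'F316S'] -> total ['A682K', 'E979R', 'F316S', 'G529A', 'P789W', 'V370L']
At Alpha: gained ['W359N', 'D75V', 'K101C'] -> total ['A682K', 'D75V', 'E979R', 'F316S', 'G529A', 'K101C', 'P789W', 'V370L', 'W359N']
At Theta: gained ['S63G', 'I427C', 'A185F'] -> total ['A185F', 'A682K', 'D75V', 'E979R', 'F316S', 'G529A', 'I427C', 'K101C', 'P789W', 'S63G', 'V370L', 'W359N']
At Lambda: gained ['L457I', 'F979V', 'E886G'] -> total ['A185F', 'A682K', 'D75V', 'E886G', 'E979R', 'F316S', 'F979V', 'G529A', 'I427C', 'K101C', 'L457I', 'P789W', 'S63G', 'V370L', 'W359N']

Answer: A185F,A682K,D75V,E886G,E979R,F316S,F979V,G529A,I427C,K101C,L457I,P789W,S63G,V370L,W359N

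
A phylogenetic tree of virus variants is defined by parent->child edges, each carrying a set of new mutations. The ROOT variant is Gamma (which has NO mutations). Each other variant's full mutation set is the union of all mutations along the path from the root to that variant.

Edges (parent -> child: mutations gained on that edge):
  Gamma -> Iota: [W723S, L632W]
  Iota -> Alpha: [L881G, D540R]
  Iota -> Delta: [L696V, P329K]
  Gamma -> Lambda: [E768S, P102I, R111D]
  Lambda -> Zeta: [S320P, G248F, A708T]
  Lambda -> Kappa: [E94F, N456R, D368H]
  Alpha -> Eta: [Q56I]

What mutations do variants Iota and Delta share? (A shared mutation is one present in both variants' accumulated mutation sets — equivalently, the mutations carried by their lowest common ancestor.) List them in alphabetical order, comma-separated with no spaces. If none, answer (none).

Answer: L632W,W723S

Derivation:
Accumulating mutations along path to Iota:
  At Gamma: gained [] -> total []
  At Iota: gained ['W723S', 'L632W'] -> total ['L632W', 'W723S']
Mutations(Iota) = ['L632W', 'W723S']
Accumulating mutations along path to Delta:
  At Gamma: gained [] -> total []
  At Iota: gained ['W723S', 'L632W'] -> total ['L632W', 'W723S']
  At Delta: gained ['L696V', 'P329K'] -> total ['L632W', 'L696V', 'P329K', 'W723S']
Mutations(Delta) = ['L632W', 'L696V', 'P329K', 'W723S']
Intersection: ['L632W', 'W723S'] ∩ ['L632W', 'L696V', 'P329K', 'W723S'] = ['L632W', 'W723S']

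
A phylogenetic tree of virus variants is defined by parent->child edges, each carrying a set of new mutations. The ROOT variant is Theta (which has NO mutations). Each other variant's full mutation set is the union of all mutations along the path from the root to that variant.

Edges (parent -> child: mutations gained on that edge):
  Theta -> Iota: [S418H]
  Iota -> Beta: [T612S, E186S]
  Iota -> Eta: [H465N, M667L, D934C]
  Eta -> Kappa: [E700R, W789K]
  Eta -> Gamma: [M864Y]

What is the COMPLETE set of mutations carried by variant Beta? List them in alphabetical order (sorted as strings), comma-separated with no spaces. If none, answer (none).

Answer: E186S,S418H,T612S

Derivation:
At Theta: gained [] -> total []
At Iota: gained ['S418H'] -> total ['S418H']
At Beta: gained ['T612S', 'E186S'] -> total ['E186S', 'S418H', 'T612S']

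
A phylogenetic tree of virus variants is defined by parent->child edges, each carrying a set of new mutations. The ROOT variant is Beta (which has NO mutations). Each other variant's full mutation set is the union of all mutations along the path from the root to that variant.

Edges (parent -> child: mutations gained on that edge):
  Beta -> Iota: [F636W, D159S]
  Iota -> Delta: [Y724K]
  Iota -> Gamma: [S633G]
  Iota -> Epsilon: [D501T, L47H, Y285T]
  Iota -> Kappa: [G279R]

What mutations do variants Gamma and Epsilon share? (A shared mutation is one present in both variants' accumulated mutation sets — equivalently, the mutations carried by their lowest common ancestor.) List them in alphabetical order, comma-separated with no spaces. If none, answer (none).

Answer: D159S,F636W

Derivation:
Accumulating mutations along path to Gamma:
  At Beta: gained [] -> total []
  At Iota: gained ['F636W', 'D159S'] -> total ['D159S', 'F636W']
  At Gamma: gained ['S633G'] -> total ['D159S', 'F636W', 'S633G']
Mutations(Gamma) = ['D159S', 'F636W', 'S633G']
Accumulating mutations along path to Epsilon:
  At Beta: gained [] -> total []
  At Iota: gained ['F636W', 'D159S'] -> total ['D159S', 'F636W']
  At Epsilon: gained ['D501T', 'L47H', 'Y285T'] -> total ['D159S', 'D501T', 'F636W', 'L47H', 'Y285T']
Mutations(Epsilon) = ['D159S', 'D501T', 'F636W', 'L47H', 'Y285T']
Intersection: ['D159S', 'F636W', 'S633G'] ∩ ['D159S', 'D501T', 'F636W', 'L47H', 'Y285T'] = ['D159S', 'F636W']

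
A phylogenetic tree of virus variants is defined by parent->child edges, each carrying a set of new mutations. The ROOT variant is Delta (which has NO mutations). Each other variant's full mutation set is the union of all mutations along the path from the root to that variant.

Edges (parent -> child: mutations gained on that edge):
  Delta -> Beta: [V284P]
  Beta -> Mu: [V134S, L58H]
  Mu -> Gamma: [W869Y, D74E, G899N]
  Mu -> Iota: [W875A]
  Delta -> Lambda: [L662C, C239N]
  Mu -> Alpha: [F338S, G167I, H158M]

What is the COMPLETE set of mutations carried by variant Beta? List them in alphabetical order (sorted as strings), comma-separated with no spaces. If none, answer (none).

Answer: V284P

Derivation:
At Delta: gained [] -> total []
At Beta: gained ['V284P'] -> total ['V284P']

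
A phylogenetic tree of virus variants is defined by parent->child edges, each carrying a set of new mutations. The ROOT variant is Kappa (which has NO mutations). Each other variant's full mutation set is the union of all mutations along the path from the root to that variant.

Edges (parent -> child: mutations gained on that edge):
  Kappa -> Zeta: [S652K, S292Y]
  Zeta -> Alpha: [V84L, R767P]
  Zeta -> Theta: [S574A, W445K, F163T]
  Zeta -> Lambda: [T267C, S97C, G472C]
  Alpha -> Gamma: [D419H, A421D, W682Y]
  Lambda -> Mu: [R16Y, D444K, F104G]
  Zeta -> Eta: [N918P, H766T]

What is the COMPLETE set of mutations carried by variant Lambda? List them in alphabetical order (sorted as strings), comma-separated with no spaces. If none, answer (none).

Answer: G472C,S292Y,S652K,S97C,T267C

Derivation:
At Kappa: gained [] -> total []
At Zeta: gained ['S652K', 'S292Y'] -> total ['S292Y', 'S652K']
At Lambda: gained ['T267C', 'S97C', 'G472C'] -> total ['G472C', 'S292Y', 'S652K', 'S97C', 'T267C']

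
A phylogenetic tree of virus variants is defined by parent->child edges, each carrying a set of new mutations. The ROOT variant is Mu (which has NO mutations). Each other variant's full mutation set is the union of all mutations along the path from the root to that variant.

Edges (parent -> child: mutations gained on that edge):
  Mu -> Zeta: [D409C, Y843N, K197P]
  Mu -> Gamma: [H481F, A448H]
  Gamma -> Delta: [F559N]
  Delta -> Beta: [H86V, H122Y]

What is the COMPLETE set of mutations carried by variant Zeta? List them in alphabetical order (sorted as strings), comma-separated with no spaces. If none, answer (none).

Answer: D409C,K197P,Y843N

Derivation:
At Mu: gained [] -> total []
At Zeta: gained ['D409C', 'Y843N', 'K197P'] -> total ['D409C', 'K197P', 'Y843N']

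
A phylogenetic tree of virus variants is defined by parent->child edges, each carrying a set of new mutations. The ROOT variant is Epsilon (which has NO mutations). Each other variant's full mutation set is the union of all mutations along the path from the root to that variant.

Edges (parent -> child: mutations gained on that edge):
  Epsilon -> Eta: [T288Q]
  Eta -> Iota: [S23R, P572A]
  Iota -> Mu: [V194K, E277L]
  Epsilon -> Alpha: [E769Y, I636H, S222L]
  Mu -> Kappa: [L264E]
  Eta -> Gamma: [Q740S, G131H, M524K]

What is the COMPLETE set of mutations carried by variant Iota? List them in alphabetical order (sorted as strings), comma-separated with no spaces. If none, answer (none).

Answer: P572A,S23R,T288Q

Derivation:
At Epsilon: gained [] -> total []
At Eta: gained ['T288Q'] -> total ['T288Q']
At Iota: gained ['S23R', 'P572A'] -> total ['P572A', 'S23R', 'T288Q']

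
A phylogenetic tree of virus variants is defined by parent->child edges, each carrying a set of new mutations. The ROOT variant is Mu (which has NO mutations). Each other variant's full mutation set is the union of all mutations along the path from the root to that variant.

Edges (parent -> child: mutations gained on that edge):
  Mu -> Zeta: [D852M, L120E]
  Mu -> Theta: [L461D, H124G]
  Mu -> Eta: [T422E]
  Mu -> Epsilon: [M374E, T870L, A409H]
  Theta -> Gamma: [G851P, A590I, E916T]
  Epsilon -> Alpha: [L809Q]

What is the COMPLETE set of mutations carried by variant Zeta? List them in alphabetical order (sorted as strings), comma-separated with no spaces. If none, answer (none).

Answer: D852M,L120E

Derivation:
At Mu: gained [] -> total []
At Zeta: gained ['D852M', 'L120E'] -> total ['D852M', 'L120E']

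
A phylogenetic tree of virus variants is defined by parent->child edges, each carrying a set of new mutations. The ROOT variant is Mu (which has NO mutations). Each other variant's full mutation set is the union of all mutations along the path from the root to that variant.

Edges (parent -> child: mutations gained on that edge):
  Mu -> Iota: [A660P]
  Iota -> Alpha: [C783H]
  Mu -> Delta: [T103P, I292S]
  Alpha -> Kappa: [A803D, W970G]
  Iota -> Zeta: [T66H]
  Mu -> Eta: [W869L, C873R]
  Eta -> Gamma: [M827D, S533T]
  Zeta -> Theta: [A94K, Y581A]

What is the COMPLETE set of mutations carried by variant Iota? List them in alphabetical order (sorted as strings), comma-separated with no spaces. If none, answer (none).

Answer: A660P

Derivation:
At Mu: gained [] -> total []
At Iota: gained ['A660P'] -> total ['A660P']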